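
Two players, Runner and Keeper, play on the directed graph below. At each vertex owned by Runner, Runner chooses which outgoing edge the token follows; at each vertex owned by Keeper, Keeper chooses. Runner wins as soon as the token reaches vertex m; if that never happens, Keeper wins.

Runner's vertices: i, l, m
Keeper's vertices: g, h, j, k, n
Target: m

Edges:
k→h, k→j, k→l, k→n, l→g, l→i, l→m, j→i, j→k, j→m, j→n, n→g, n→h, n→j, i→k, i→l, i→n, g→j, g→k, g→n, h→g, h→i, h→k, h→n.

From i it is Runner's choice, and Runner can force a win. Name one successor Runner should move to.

A0 = {m}
A1: add {l} — l (Runner) has l→m.
A2: add {i} — i (Runner) has i→l.
A3 = A2; e.g. g (Keeper) can still go to j. Fixed point.
From i, successor l is in the attractor (rank 1); the other successors k, n are not.

l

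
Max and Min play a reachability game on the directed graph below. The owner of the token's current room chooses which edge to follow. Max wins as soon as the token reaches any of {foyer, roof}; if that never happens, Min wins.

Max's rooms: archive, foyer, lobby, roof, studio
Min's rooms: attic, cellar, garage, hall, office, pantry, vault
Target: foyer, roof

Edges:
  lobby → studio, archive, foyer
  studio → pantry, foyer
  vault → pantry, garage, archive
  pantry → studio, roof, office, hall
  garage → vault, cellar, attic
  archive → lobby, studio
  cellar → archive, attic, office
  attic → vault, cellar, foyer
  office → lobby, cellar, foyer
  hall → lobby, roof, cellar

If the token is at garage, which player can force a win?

Min

A0 = {foyer, roof}
A1: add {lobby, studio} — lobby (Max) has lobby→foyer; studio (Max) has studio→foyer.
A2: add {archive} — archive (Max) has archive→lobby.
A3 = A2; e.g. vault (Min) can still go to pantry. Fixed point.
garage never enters the attractor, so Min can avoid the target forever.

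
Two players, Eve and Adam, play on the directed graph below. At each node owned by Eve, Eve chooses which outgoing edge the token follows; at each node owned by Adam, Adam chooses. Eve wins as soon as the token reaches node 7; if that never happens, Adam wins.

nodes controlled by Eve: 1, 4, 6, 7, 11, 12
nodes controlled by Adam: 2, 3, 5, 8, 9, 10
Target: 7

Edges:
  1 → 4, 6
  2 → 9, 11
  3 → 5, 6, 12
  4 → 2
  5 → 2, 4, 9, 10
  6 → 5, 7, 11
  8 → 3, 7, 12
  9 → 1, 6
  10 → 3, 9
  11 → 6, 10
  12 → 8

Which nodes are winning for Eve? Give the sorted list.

1, 2, 4, 6, 7, 9, 11

A0 = {7}
A1: add {6} — 6 (Eve) has 6→7.
A2: add {1, 11} — 1 (Eve) has 1→6; 11 (Eve) has 11→6.
A3: add {9} — 9 (Adam): all of {1, 6} already in.
A4: add {2} — 2 (Adam): all of {9, 11} already in.
A5: add {4} — 4 (Eve) has 4→2.
A6 = A5; e.g. 3 (Adam) can still go to 5. Fixed point.
Eve's winning region = {1, 2, 4, 6, 7, 9, 11}.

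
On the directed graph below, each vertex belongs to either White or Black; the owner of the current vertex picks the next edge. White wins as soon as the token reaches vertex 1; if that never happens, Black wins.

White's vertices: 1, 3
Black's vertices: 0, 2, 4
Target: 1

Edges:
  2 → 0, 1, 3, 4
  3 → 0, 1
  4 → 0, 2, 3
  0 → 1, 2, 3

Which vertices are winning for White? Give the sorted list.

A0 = {1}
A1: add {3} — 3 (White) has 3→1.
A2 = A1; e.g. 0 (Black) can still go to 2. Fixed point.
White's winning region = {1, 3}.

1, 3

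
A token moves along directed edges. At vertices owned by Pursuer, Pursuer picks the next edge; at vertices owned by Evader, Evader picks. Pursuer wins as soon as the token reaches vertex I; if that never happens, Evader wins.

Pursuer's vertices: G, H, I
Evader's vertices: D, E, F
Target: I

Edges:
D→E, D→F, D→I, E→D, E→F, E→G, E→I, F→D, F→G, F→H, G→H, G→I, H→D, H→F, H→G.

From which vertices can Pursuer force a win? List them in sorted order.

G, H, I

A0 = {I}
A1: add {G} — G (Pursuer) has G→I.
A2: add {H} — H (Pursuer) has H→G.
A3 = A2; e.g. D (Evader) can still go to E. Fixed point.
Pursuer's winning region = {G, H, I}.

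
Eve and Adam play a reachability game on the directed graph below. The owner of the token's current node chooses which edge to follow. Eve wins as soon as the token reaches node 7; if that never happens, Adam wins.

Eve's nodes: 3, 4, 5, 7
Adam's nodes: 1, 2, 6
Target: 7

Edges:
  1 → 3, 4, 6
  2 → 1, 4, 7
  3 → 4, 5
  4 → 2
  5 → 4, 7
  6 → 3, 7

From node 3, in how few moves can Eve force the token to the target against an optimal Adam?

A0 = {7}
A1: add {5} — 5 (Eve) has 5→7.
A2: add {3} — 3 (Eve) has 3→5.
3 enters the attractor at level 2, so Eve can force the target in 2 moves from there.

2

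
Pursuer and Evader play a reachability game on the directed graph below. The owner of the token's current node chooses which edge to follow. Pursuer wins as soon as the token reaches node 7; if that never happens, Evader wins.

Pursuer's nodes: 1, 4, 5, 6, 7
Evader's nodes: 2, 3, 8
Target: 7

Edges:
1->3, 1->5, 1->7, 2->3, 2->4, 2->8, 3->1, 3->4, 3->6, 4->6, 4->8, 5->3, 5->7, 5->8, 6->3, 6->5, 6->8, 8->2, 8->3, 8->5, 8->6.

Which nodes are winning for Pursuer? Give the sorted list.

A0 = {7}
A1: add {1, 5} — 1 (Pursuer) has 1→7; 5 (Pursuer) has 5→7.
A2: add {6} — 6 (Pursuer) has 6→5.
A3: add {4} — 4 (Pursuer) has 4→6.
A4: add {3} — 3 (Evader): all of {1, 4, 6} already in.
A5 = A4; e.g. 2 (Evader) can still go to 8. Fixed point.
Pursuer's winning region = {1, 3, 4, 5, 6, 7}.

1, 3, 4, 5, 6, 7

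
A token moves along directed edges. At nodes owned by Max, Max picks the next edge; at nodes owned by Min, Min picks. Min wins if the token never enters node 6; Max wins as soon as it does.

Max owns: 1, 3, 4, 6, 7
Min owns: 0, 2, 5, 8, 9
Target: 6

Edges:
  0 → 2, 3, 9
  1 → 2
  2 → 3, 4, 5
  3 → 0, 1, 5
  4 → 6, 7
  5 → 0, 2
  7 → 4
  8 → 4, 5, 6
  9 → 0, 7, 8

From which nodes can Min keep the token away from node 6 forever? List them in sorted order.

A0 = {6}
A1: add {4} — 4 (Max) has 4→6.
A2: add {7} — 7 (Max) has 7→4.
A3 = A2; e.g. 0 (Min) can still go to 2. Fixed point.
Max's attractor = {4, 6, 7}; Min avoids the target exactly from the complement.

0, 1, 2, 3, 5, 8, 9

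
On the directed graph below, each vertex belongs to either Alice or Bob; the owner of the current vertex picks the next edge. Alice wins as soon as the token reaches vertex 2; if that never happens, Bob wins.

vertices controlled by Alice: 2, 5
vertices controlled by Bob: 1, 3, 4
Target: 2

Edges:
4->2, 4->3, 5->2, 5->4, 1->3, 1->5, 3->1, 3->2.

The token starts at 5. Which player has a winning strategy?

Alice

A0 = {2}
A1: add {5} — 5 (Alice) has 5→2.
A2 = A1; e.g. 1 (Bob) can still go to 3. Fixed point.
5 ∈ A1, so Alice can force the target.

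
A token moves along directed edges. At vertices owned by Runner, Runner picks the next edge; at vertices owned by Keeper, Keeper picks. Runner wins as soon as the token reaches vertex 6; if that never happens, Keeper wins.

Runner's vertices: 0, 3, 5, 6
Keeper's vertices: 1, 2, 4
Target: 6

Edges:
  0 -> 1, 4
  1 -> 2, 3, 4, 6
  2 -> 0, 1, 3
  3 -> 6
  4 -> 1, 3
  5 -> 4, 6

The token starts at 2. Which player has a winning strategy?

Keeper

A0 = {6}
A1: add {3, 5} — 3 (Runner) has 3→6; 5 (Runner) has 5→6.
A2 = A1; e.g. 0 (Runner) has no edge into A1. Fixed point.
2 never enters the attractor, so Keeper can avoid the target forever.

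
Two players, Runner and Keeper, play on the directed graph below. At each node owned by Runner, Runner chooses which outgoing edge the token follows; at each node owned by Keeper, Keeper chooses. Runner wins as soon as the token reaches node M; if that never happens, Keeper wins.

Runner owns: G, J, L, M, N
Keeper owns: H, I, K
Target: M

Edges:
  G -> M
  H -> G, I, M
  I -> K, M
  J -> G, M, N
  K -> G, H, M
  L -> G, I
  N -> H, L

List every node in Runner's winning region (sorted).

G, J, L, M, N

A0 = {M}
A1: add {G, J} — G (Runner) has G→M; J (Runner) has J→M.
A2: add {L} — L (Runner) has L→G.
A3: add {N} — N (Runner) has N→L.
A4 = A3; e.g. H (Keeper) can still go to I. Fixed point.
Runner's winning region = {G, J, L, M, N}.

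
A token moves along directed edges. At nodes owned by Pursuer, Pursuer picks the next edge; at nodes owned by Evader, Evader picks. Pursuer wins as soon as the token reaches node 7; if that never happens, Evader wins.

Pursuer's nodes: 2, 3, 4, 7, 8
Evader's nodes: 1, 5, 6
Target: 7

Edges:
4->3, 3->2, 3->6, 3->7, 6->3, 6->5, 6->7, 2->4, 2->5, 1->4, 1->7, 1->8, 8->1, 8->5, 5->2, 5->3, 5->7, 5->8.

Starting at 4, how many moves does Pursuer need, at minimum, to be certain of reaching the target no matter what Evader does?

A0 = {7}
A1: add {3} — 3 (Pursuer) has 3→7.
A2: add {4} — 4 (Pursuer) has 4→3.
4 enters the attractor at level 2, so Pursuer can force the target in 2 moves from there.

2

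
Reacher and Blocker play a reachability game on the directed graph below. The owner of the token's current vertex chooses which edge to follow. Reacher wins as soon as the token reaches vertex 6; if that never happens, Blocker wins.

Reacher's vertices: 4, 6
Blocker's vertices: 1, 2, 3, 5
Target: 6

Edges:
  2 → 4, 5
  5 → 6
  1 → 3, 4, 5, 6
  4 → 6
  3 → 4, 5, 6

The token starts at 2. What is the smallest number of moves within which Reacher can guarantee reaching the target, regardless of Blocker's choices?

A0 = {6}
A1: add {4, 5} — 4 (Reacher) has 4→6; 5 (Blocker): all of {6} already in.
A2: add {2, 3} — 2 (Blocker): all of {4, 5} already in; 3 (Blocker): all of {4, 5, 6} already in.
2 enters the attractor at level 2, so Reacher can force the target in 2 moves from there.

2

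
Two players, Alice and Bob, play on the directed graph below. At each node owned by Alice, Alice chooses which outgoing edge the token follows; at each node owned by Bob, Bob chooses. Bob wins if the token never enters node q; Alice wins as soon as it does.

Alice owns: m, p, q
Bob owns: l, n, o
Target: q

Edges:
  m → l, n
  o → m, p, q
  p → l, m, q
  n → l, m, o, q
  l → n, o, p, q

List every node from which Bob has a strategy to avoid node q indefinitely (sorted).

l, m, n, o

A0 = {q}
A1: add {p} — p (Alice) has p→q.
A2 = A1; e.g. l (Bob) can still go to n. Fixed point.
Alice's attractor = {p, q}; Bob avoids the target exactly from the complement.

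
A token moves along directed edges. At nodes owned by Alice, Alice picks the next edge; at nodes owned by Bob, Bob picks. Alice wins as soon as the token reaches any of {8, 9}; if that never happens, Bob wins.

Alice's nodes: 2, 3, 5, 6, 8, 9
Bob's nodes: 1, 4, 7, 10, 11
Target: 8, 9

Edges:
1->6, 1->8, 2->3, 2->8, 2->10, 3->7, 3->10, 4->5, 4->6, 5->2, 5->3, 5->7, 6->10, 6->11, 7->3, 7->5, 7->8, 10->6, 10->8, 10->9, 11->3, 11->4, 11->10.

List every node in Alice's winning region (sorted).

2, 5, 8, 9

A0 = {8, 9}
A1: add {2} — 2 (Alice) has 2→8.
A2: add {5} — 5 (Alice) has 5→2.
A3 = A2; e.g. 1 (Bob) can still go to 6. Fixed point.
Alice's winning region = {2, 5, 8, 9}.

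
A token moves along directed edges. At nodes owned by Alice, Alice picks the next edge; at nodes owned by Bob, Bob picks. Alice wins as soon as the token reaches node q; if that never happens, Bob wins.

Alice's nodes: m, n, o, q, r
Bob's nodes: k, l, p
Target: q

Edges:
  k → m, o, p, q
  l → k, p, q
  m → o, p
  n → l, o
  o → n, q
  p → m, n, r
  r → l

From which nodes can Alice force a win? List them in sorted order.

m, n, o, q

A0 = {q}
A1: add {o} — o (Alice) has o→q.
A2: add {m, n} — m (Alice) has m→o; n (Alice) has n→o.
A3 = A2; e.g. k (Bob) can still go to p. Fixed point.
Alice's winning region = {m, n, o, q}.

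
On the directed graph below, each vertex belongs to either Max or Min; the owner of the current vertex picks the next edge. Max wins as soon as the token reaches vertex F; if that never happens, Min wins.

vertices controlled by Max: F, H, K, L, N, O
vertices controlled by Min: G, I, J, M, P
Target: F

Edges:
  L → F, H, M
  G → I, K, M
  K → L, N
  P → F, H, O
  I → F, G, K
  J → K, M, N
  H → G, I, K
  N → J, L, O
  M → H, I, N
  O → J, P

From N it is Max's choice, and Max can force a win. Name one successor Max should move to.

A0 = {F}
A1: add {L} — L (Max) has L→F.
A2: add {K, N} — K (Max) has K→L; N (Max) has N→L.
A3: add {H} — H (Max) has H→K.
A4 = A3; e.g. G (Min) can still go to I. Fixed point.
From N, successor L is in the attractor (rank 1); the other successors J, O are not.

L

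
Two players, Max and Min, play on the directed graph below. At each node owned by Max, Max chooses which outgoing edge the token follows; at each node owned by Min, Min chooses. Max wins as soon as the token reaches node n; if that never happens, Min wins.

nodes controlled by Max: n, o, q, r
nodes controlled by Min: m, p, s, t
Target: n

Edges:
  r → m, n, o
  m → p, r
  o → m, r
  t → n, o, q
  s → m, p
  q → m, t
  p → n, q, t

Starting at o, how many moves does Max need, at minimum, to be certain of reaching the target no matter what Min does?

A0 = {n}
A1: add {r} — r (Max) has r→n.
A2: add {o} — o (Max) has o→r.
A3 = A2; e.g. m (Min) can still go to p. Fixed point.
o enters the attractor at level 2, so Max can force the target in 2 moves from there.

2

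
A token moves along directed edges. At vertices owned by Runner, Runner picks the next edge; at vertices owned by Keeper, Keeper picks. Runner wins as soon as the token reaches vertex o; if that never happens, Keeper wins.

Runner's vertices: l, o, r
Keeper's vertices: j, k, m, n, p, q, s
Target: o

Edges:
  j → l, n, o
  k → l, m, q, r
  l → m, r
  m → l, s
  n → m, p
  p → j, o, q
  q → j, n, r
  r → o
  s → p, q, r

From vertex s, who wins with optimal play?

A0 = {o}
A1: add {r} — r (Runner) has r→o.
A2: add {l} — l (Runner) has l→r.
A3 = A2; e.g. j (Keeper) can still go to n. Fixed point.
s never enters the attractor, so Keeper can avoid the target forever.

Keeper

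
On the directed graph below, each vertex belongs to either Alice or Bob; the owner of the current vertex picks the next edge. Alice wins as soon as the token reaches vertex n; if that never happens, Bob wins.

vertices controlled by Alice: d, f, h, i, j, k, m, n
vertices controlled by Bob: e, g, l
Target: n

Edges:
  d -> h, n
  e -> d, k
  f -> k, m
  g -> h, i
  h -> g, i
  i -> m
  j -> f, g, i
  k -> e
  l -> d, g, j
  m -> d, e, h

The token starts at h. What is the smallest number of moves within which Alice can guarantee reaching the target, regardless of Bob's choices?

A0 = {n}
A1: add {d} — d (Alice) has d→n.
A2: add {m} — m (Alice) has m→d.
A3: add {f, i} — f (Alice) has f→m; i (Alice) has i→m.
A4: add {h, j} — h (Alice) has h→i; j (Alice) has j→f.
h enters the attractor at level 4, so Alice can force the target in 4 moves from there.

4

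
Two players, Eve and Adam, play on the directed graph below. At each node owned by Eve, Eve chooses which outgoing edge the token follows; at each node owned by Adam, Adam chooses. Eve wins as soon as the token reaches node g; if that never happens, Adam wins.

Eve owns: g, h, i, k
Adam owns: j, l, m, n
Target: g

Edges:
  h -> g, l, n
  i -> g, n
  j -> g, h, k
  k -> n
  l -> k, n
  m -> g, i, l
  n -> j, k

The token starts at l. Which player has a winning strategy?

Adam

A0 = {g}
A1: add {h, i} — h (Eve) has h→g; i (Eve) has i→g.
A2 = A1; e.g. j (Adam) can still go to k. Fixed point.
l never enters the attractor, so Adam can avoid the target forever.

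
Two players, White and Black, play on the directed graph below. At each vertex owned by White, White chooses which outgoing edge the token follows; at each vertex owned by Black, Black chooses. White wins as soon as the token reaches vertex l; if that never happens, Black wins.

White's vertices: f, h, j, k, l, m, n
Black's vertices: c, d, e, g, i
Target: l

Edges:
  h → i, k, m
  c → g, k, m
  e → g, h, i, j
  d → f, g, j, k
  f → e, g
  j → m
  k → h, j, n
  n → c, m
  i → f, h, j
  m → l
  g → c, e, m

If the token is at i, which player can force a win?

Black

A0 = {l}
A1: add {m} — m (White) has m→l.
A2: add {h, j, n} — h (White) has h→m; j (White) has j→m; n (White) has n→m.
A3: add {k} — k (White) has k→h.
A4 = A3; e.g. c (Black) can still go to g. Fixed point.
i never enters the attractor, so Black can avoid the target forever.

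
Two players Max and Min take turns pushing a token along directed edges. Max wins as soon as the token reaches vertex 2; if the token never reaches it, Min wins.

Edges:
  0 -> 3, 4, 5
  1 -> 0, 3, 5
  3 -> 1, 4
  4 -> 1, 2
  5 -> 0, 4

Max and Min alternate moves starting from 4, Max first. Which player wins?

Track states (vertex, player-to-move).
A0 = {(2,Max), (2,Min)}
A1: add {(4,Max)}.
(4,Max) ∈ A1 ⇒ Max forces the target.

Max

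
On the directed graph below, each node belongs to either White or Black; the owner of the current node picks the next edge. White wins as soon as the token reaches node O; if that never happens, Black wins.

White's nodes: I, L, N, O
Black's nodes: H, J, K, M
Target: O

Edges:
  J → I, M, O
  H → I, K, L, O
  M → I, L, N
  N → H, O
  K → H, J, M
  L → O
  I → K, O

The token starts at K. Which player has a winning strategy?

A0 = {O}
A1: add {I, L, N} — I (White) has I→O; L (White) has L→O; N (White) has N→O.
A2: add {M} — M (Black): all of {I, L, N} already in.
A3: add {J} — J (Black): all of {I, M, O} already in.
A4 = A3; e.g. H (Black) can still go to K. Fixed point.
K never enters the attractor, so Black can avoid the target forever.

Black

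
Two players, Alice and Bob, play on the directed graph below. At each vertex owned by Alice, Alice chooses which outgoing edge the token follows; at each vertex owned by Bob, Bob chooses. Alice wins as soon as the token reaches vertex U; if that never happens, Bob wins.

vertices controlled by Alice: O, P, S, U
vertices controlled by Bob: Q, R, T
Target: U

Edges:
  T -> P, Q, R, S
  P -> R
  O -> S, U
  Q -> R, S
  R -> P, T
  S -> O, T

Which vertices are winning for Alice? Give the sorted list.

A0 = {U}
A1: add {O} — O (Alice) has O→U.
A2: add {S} — S (Alice) has S→O.
A3 = A2; e.g. P (Alice) has no edge into A2. Fixed point.
Alice's winning region = {O, S, U}.

O, S, U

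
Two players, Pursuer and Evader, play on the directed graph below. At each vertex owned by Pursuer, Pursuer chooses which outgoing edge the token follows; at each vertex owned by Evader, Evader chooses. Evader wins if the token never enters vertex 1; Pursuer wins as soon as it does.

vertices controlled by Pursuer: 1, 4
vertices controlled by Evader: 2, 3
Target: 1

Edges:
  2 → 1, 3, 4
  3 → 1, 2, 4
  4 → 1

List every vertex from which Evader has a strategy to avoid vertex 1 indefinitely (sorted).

2, 3

A0 = {1}
A1: add {4} — 4 (Pursuer) has 4→1.
A2 = A1; e.g. 2 (Evader) can still go to 3. Fixed point.
Pursuer's attractor = {1, 4}; Evader avoids the target exactly from the complement.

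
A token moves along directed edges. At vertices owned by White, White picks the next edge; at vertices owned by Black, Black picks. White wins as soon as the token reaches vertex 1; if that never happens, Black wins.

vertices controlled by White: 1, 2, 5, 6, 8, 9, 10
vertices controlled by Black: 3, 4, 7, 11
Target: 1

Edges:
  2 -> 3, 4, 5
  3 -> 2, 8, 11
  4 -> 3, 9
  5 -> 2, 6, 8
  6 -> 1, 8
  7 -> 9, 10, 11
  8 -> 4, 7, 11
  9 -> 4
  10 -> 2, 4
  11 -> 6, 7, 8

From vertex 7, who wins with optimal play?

Black

A0 = {1}
A1: add {6} — 6 (White) has 6→1.
A2: add {5} — 5 (White) has 5→6.
A3: add {2} — 2 (White) has 2→5.
A4: add {10} — 10 (White) has 10→2.
A5 = A4; e.g. 3 (Black) can still go to 8. Fixed point.
7 never enters the attractor, so Black can avoid the target forever.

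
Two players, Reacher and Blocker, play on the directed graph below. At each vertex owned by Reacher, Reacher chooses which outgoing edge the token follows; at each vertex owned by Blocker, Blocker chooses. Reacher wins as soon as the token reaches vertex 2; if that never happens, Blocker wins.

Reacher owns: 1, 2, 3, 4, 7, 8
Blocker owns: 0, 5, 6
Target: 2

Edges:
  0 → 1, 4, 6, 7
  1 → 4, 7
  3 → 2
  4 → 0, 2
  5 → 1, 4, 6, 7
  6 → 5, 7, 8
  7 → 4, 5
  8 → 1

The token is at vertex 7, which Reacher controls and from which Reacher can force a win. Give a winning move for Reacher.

4

A0 = {2}
A1: add {3, 4} — 3 (Reacher) has 3→2; 4 (Reacher) has 4→2.
A2: add {1, 7} — 1 (Reacher) has 1→4; 7 (Reacher) has 7→4.
A3: add {8} — 8 (Reacher) has 8→1.
A4 = A3; e.g. 0 (Blocker) can still go to 6. Fixed point.
From 7, successor 4 is in the attractor (rank 1); the other successor 5 is not.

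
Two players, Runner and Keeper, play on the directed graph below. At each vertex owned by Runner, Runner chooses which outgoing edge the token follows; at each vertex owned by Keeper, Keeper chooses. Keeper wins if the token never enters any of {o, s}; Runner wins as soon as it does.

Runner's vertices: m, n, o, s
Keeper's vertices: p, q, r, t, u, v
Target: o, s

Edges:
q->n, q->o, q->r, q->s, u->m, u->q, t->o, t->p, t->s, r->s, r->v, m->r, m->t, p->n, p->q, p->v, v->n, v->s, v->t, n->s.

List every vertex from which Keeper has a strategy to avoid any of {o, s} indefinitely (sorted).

A0 = {o, s}
A1: add {n} — n (Runner) has n→s.
A2 = A1; e.g. m (Runner) has no edge into A1. Fixed point.
Runner's attractor = {n, o, s}; Keeper avoids the target exactly from the complement.

m, p, q, r, t, u, v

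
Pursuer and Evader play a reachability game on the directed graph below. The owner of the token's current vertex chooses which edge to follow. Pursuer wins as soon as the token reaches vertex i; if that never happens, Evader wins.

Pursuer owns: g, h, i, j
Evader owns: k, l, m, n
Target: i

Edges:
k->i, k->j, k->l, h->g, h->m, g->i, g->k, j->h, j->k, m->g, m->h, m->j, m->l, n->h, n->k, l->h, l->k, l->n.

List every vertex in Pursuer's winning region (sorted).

A0 = {i}
A1: add {g} — g (Pursuer) has g→i.
A2: add {h} — h (Pursuer) has h→g.
A3: add {j} — j (Pursuer) has j→h.
A4 = A3; e.g. k (Evader) can still go to l. Fixed point.
Pursuer's winning region = {g, h, i, j}.

g, h, i, j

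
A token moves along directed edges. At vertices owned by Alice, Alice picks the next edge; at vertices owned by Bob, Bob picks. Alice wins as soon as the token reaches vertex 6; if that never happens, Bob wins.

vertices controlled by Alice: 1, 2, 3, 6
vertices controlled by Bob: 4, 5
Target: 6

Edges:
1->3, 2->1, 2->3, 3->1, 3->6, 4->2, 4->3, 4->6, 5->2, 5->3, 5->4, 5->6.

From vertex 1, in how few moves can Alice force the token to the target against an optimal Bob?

A0 = {6}
A1: add {3} — 3 (Alice) has 3→6.
A2: add {1, 2} — 1 (Alice) has 1→3; 2 (Alice) has 2→3.
1 enters the attractor at level 2, so Alice can force the target in 2 moves from there.

2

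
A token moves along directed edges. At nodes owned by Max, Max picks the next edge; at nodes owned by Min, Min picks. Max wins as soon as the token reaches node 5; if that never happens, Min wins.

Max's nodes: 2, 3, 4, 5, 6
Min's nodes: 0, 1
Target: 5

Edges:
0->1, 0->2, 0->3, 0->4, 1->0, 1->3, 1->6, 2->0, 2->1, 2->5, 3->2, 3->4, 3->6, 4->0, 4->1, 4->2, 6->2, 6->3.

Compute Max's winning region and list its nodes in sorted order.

2, 3, 4, 5, 6

A0 = {5}
A1: add {2} — 2 (Max) has 2→5.
A2: add {3, 4, 6} — 3 (Max) has 3→2; 4 (Max) has 4→2; 6 (Max) has 6→2.
A3 = A2; e.g. 0 (Min) can still go to 1. Fixed point.
Max's winning region = {2, 3, 4, 5, 6}.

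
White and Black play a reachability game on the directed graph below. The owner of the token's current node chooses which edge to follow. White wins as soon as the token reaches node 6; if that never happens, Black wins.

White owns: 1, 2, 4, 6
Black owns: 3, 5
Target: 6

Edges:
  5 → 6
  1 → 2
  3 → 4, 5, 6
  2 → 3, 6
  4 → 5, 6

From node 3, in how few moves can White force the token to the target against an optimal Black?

2

A0 = {6}
A1: add {2, 4, 5} — 2 (White) has 2→6; 4 (White) has 4→6; 5 (Black): all of {6} already in.
A2: add {1, 3} — 1 (White) has 1→2; 3 (Black): all of {4, 5, 6} already in.
A2 = all vertices. Fixed point.
3 enters the attractor at level 2, so White can force the target in 2 moves from there.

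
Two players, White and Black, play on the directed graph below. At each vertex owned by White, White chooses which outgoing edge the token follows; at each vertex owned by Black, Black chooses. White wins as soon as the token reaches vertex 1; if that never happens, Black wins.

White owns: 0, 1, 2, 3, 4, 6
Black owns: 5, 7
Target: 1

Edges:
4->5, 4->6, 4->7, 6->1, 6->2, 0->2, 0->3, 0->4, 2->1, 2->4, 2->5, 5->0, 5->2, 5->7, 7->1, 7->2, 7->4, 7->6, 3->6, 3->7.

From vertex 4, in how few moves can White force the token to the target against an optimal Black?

2

A0 = {1}
A1: add {2, 6} — 2 (White) has 2→1; 6 (White) has 6→1.
A2: add {0, 3, 4} — 0 (White) has 0→2; 3 (White) has 3→6; 4 (White) has 4→6.
4 enters the attractor at level 2, so White can force the target in 2 moves from there.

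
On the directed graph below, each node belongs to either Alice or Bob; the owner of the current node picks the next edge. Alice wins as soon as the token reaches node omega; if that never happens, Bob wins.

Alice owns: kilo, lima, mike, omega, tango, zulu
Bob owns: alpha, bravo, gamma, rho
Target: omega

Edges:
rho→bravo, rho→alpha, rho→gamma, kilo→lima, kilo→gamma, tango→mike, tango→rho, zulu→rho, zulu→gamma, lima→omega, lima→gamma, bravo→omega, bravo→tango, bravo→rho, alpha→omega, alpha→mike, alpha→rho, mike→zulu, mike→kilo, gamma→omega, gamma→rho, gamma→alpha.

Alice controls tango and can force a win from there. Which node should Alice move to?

mike

A0 = {omega}
A1: add {lima} — lima (Alice) has lima→omega.
A2: add {kilo} — kilo (Alice) has kilo→lima.
A3: add {mike} — mike (Alice) has mike→kilo.
A4: add {tango} — tango (Alice) has tango→mike.
A5 = A4; e.g. zulu (Alice) has no edge into A4. Fixed point.
From tango, successor mike is in the attractor (rank 3); the other successor rho is not.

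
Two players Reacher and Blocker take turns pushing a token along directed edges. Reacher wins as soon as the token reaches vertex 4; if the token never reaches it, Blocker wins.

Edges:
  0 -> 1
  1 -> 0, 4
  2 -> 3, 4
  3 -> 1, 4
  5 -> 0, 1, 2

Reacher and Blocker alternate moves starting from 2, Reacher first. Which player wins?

Track states (vertex, player-to-move).
A0 = {(4,Reacher), (4,Blocker)}
A1: add {(1,Reacher), (2,Reacher), (3,Reacher)}.
(2,Reacher) ∈ A1 ⇒ Reacher forces the target.

Reacher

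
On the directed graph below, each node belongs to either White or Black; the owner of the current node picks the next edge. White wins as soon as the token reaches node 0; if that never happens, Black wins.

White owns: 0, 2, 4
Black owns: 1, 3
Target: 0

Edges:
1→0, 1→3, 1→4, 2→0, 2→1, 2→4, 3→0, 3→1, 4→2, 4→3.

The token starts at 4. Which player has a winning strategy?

A0 = {0}
A1: add {2} — 2 (White) has 2→0.
A2: add {4} — 4 (White) has 4→2.
A3 = A2; e.g. 1 (Black) can still go to 3. Fixed point.
4 ∈ A2, so White can force the target.

White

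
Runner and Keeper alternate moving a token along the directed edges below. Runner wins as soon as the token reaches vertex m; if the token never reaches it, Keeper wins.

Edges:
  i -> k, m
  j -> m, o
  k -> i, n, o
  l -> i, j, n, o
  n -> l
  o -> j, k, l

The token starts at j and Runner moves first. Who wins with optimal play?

Runner

Track states (vertex, player-to-move).
A0 = {(m,Runner), (m,Keeper)}
A1: add {(i,Runner), (j,Runner)}.
(j,Runner) ∈ A1 ⇒ Runner forces the target.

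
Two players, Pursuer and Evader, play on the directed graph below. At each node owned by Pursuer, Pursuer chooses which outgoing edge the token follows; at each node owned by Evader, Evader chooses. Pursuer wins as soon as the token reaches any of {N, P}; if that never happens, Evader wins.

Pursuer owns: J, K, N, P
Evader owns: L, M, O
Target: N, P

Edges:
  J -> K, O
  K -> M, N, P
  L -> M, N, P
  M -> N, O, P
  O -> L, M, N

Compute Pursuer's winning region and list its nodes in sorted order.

A0 = {N, P}
A1: add {K} — K (Pursuer) has K→N.
A2: add {J} — J (Pursuer) has J→K.
A3 = A2; e.g. L (Evader) can still go to M. Fixed point.
Pursuer's winning region = {J, K, N, P}.

J, K, N, P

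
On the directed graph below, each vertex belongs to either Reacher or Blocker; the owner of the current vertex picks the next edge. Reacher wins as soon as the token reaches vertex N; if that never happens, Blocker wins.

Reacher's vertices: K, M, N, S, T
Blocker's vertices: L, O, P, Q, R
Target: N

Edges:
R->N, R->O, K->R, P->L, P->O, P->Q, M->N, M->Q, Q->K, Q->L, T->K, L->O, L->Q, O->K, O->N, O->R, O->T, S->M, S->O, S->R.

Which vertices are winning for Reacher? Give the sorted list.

M, N, S

A0 = {N}
A1: add {M} — M (Reacher) has M→N.
A2: add {S} — S (Reacher) has S→M.
A3 = A2; e.g. K (Reacher) has no edge into A2. Fixed point.
Reacher's winning region = {M, N, S}.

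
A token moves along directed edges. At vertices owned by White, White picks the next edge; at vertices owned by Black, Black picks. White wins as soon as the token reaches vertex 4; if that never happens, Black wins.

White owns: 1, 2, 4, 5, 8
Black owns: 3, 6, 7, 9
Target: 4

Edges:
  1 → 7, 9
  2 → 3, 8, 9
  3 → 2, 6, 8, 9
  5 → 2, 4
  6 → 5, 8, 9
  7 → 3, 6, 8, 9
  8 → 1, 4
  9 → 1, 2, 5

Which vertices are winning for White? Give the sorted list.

2, 4, 5, 8

A0 = {4}
A1: add {5, 8} — 5 (White) has 5→4; 8 (White) has 8→4.
A2: add {2} — 2 (White) has 2→8.
A3 = A2; e.g. 1 (White) has no edge into A2. Fixed point.
White's winning region = {2, 4, 5, 8}.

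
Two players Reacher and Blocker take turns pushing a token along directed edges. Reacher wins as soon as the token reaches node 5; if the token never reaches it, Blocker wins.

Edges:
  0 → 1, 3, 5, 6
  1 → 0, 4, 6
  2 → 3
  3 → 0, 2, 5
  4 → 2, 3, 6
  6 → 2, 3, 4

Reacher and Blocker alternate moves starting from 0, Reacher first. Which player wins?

Track states (vertex, player-to-move).
A0 = {(5,Reacher), (5,Blocker)}
A1: add {(0,Reacher), (3,Reacher)}.
(0,Reacher) ∈ A1 ⇒ Reacher forces the target.

Reacher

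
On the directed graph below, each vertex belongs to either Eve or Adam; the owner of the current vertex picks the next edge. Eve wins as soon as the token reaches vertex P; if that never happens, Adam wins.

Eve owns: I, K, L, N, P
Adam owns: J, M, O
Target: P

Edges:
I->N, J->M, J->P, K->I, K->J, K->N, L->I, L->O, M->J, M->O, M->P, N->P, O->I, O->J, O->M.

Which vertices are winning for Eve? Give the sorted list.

I, K, L, N, P

A0 = {P}
A1: add {N} — N (Eve) has N→P.
A2: add {I, K} — I (Eve) has I→N; K (Eve) has K→N.
A3: add {L} — L (Eve) has L→I.
A4 = A3; e.g. J (Adam) can still go to M. Fixed point.
Eve's winning region = {I, K, L, N, P}.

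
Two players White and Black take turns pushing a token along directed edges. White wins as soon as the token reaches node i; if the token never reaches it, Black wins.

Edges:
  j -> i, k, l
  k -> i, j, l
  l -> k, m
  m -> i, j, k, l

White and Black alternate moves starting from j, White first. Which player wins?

White

Track states (vertex, player-to-move).
A0 = {(i,White), (i,Black)}
A1: add {(j,White), (k,White), (m,White)}.
(j,White) ∈ A1 ⇒ White forces the target.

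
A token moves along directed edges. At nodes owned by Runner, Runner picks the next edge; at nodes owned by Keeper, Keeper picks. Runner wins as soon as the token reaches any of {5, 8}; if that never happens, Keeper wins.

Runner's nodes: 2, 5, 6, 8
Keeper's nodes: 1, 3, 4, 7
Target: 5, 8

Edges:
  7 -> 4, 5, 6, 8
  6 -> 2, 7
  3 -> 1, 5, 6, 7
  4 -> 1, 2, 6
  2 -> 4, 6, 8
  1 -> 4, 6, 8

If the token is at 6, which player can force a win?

A0 = {5, 8}
A1: add {2} — 2 (Runner) has 2→8.
A2: add {6} — 6 (Runner) has 6→2.
A3 = A2; e.g. 1 (Keeper) can still go to 4. Fixed point.
6 ∈ A2, so Runner can force the target.

Runner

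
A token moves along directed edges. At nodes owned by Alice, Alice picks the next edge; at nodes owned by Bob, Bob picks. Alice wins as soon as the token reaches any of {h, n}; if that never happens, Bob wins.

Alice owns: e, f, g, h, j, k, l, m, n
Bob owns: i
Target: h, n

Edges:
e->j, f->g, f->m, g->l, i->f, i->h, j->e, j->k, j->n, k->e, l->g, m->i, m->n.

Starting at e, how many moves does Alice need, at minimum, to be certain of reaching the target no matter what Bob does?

2

A0 = {h, n}
A1: add {j, m} — j (Alice) has j→n; m (Alice) has m→n.
A2: add {e, f} — e (Alice) has e→j; f (Alice) has f→m.
e enters the attractor at level 2, so Alice can force the target in 2 moves from there.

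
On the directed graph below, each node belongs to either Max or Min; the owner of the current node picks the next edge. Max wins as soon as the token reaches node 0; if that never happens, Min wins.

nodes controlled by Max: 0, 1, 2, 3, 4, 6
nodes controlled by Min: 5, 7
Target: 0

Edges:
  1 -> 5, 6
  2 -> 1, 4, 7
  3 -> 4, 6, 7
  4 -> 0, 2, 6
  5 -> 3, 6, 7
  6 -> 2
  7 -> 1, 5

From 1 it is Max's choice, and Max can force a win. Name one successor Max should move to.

A0 = {0}
A1: add {4} — 4 (Max) has 4→0.
A2: add {2, 3} — 2 (Max) has 2→4; 3 (Max) has 3→4.
A3: add {6} — 6 (Max) has 6→2.
A4: add {1} — 1 (Max) has 1→6.
A5 = A4; e.g. 5 (Min) can still go to 7. Fixed point.
From 1, successor 6 is in the attractor (rank 3); the other successor 5 is not.

6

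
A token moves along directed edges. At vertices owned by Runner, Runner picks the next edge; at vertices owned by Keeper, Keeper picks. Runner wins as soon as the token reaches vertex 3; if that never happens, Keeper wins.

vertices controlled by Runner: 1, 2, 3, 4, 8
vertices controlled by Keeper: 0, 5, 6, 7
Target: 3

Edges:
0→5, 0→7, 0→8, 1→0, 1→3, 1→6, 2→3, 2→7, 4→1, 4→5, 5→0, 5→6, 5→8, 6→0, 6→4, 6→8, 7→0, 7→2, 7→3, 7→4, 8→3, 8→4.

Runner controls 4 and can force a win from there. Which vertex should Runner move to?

1

A0 = {3}
A1: add {1, 2, 8} — 1 (Runner) has 1→3; 2 (Runner) has 2→3; 8 (Runner) has 8→3.
A2: add {4} — 4 (Runner) has 4→1.
A3 = A2; e.g. 0 (Keeper) can still go to 5. Fixed point.
From 4, successor 1 is in the attractor (rank 1); the other successor 5 is not.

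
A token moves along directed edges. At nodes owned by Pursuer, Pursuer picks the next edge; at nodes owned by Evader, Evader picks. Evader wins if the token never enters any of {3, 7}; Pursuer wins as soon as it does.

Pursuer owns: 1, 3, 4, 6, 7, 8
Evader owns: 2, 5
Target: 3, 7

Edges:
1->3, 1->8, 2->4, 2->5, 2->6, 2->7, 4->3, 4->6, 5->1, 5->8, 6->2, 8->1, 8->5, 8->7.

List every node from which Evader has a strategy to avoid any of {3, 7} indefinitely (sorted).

2, 6

A0 = {3, 7}
A1: add {1, 4, 8} — 1 (Pursuer) has 1→3; 4 (Pursuer) has 4→3; 8 (Pursuer) has 8→7.
A2: add {5} — 5 (Evader): all of {1, 8} already in.
A3 = A2; e.g. 2 (Evader) can still go to 6. Fixed point.
Pursuer's attractor = {1, 3, 4, 5, 7, 8}; Evader avoids the target exactly from the complement.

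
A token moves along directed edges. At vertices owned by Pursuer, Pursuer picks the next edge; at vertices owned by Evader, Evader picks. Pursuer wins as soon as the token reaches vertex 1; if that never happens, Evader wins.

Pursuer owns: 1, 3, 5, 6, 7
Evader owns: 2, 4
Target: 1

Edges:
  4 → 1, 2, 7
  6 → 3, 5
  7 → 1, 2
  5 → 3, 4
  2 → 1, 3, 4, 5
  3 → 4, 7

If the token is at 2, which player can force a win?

A0 = {1}
A1: add {7} — 7 (Pursuer) has 7→1.
A2: add {3} — 3 (Pursuer) has 3→7.
A3: add {5, 6} — 5 (Pursuer) has 5→3; 6 (Pursuer) has 6→3.
A4 = A3; e.g. 2 (Evader) can still go to 4. Fixed point.
2 never enters the attractor, so Evader can avoid the target forever.

Evader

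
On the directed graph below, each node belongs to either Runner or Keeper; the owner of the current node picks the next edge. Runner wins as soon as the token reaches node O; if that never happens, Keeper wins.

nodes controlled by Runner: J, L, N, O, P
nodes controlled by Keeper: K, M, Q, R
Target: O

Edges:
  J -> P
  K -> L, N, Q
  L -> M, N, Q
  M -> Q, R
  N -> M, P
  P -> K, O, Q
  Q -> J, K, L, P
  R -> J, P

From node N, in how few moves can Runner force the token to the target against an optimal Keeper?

A0 = {O}
A1: add {P} — P (Runner) has P→O.
A2: add {J, N} — J (Runner) has J→P; N (Runner) has N→P.
N enters the attractor at level 2, so Runner can force the target in 2 moves from there.

2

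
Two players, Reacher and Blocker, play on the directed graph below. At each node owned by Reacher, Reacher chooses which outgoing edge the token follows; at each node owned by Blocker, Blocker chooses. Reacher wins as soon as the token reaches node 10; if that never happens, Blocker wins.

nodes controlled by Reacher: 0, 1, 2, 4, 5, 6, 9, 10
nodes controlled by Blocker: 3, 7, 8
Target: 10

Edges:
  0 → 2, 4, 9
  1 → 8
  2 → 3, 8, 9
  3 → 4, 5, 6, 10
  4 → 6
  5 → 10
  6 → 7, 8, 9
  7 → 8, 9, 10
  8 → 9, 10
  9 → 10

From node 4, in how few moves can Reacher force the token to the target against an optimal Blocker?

A0 = {10}
A1: add {5, 9} — 5 (Reacher) has 5→10; 9 (Reacher) has 9→10.
A2: add {0, 2, 6, 8} — 0 (Reacher) has 0→9; 2 (Reacher) has 2→9; 6 (Reacher) has 6→9; 8 (Blocker): all of {9, 10} already in.
A3: add {1, 4, 7} — 1 (Reacher) has 1→8; 4 (Reacher) has 4→6; 7 (Blocker): all of {8, 9, 10} already in.
4 enters the attractor at level 3, so Reacher can force the target in 3 moves from there.

3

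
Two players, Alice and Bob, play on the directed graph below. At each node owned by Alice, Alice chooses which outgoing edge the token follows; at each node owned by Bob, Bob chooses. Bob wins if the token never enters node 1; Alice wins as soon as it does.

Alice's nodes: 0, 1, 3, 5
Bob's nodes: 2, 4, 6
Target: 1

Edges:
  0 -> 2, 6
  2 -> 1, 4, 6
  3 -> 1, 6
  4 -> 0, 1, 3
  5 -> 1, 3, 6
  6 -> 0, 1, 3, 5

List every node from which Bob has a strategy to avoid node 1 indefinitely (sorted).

A0 = {1}
A1: add {3, 5} — 3 (Alice) has 3→1; 5 (Alice) has 5→1.
A2 = A1; e.g. 0 (Alice) has no edge into A1. Fixed point.
Alice's attractor = {1, 3, 5}; Bob avoids the target exactly from the complement.

0, 2, 4, 6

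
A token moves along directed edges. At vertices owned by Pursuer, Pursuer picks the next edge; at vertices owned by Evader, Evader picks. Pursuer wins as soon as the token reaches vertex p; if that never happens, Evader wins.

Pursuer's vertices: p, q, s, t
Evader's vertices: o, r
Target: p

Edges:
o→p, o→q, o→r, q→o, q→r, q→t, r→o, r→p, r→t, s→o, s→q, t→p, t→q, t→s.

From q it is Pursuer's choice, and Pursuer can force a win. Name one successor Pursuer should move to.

A0 = {p}
A1: add {t} — t (Pursuer) has t→p.
A2: add {q} — q (Pursuer) has q→t.
A3: add {s} — s (Pursuer) has s→q.
A4 = A3; e.g. o (Evader) can still go to r. Fixed point.
From q, successor t is in the attractor (rank 1); the other successors o, r are not.

t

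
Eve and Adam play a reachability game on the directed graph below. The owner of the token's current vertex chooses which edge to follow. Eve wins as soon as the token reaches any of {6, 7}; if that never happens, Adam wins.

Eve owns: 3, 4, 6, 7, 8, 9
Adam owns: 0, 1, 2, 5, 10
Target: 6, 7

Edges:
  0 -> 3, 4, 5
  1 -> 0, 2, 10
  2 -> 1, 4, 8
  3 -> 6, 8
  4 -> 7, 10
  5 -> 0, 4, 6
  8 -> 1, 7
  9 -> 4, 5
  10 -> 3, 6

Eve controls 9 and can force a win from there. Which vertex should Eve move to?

4

A0 = {6, 7}
A1: add {3, 4, 8} — 3 (Eve) has 3→6; 4 (Eve) has 4→7; 8 (Eve) has 8→7.
A2: add {9, 10} — 9 (Eve) has 9→4; 10 (Adam): all of {3, 6} already in.
A3 = A2; e.g. 0 (Adam) can still go to 5. Fixed point.
From 9, successor 4 is in the attractor (rank 1); the other successor 5 is not.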